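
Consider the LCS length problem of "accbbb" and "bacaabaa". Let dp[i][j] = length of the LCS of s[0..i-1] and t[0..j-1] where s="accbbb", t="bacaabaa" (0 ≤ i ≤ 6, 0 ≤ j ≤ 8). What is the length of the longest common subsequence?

   ''  b  a  c  a  a  b  a  a
''  0  0  0  0  0  0  0  0  0
 a  0  0  1  1  1  1  1  1  1
 c  0  0  1  2  2  2  2  2  2
 c  0  0  1  2  2  2  2  2  2
 b  0  1  1  2  2  2  3  3  3
 b  0  1  1  2  2  2  3  3  3
 b  0  1  1  2  2  2  3  3  3

3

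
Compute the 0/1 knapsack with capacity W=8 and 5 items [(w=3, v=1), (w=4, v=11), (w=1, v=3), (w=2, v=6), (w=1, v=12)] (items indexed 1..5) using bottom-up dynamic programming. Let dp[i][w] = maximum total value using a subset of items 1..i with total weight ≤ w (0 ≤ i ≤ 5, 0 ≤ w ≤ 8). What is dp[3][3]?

i\w   0   1   2   3   4   5   6   7   8
  0   0   0   0   0   0   0   0   0   0
  1   0   0   0   1   1   1   1   1   1
  2   0   0   0   1  11  11  11  12  12
  3   0   3   3   3  11  14  14  14  15
  4   0   3   6   9  11  14  17  20  20
  5   0  12  15  18  21  23  26  29  32

3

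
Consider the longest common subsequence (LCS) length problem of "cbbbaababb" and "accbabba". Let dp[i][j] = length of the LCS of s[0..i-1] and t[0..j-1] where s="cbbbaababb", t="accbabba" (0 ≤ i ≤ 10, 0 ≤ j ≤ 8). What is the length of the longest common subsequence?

   ''  a  c  c  b  a  b  b  a
''  0  0  0  0  0  0  0  0  0
 c  0  0  1  1  1  1  1  1  1
 b  0  0  1  1  2  2  2  2  2
 b  0  0  1  1  2  2  3  3  3
 b  0  0  1  1  2  2  3  4  4
 a  0  1  1  1  2  3  3  4  5
 a  0  1  1  1  2  3  3  4  5
 b  0  1  1  1  2  3  4  4  5
 a  0  1  1  1  2  3  4  4  5
 b  0  1  1  1  2  3  4  5  5
 b  0  1  1  1  2  3  4  5  5

5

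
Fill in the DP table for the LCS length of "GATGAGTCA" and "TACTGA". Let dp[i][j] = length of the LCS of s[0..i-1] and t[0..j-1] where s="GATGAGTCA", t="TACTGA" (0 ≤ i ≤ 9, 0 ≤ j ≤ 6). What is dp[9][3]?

   ''  T  A  C  T  G  A
''  0  0  0  0  0  0  0
 G  0  0  0  0  0  1  1
 A  0  0  1  1  1  1  2
 T  0  1  1  1  2  2  2
 G  0  1  1  1  2  3  3
 A  0  1  2  2  2  3  4
 G  0  1  2  2  2  3  4
 T  0  1  2  2  3  3  4
 C  0  1  2  3  3  3  4
 A  0  1  2  3  3  3  4

3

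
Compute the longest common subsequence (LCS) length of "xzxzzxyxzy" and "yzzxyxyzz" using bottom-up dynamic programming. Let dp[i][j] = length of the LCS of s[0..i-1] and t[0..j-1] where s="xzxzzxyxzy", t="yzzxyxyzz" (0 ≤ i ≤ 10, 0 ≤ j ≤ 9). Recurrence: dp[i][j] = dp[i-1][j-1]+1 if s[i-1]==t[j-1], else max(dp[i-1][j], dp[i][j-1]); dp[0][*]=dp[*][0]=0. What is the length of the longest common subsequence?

6

   ''  y  z  z  x  y  x  y  z  z
''  0  0  0  0  0  0  0  0  0  0
 x  0  0  0  0  1  1  1  1  1  1
 z  0  0  1  1  1  1  1  1  2  2
 x  0  0  1  1  2  2  2  2  2  2
 z  0  0  1  2  2  2  2  2  3  3
 z  0  0  1  2  2  2  2  2  3  4
 x  0  0  1  2  3  3  3  3  3  4
 y  0  1  1  2  3  4  4  4  4  4
 x  0  1  1  2  3  4  5  5  5  5
 z  0  1  2  2  3  4  5  5  6  6
 y  0  1  2  2  3  4  5  6  6  6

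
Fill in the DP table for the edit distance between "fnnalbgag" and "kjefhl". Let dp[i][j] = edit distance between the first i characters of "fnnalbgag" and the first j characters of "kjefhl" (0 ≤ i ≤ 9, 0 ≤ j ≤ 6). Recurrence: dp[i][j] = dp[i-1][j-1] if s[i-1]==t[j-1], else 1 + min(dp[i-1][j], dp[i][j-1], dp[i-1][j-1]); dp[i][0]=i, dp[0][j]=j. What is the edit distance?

   ''  k  j  e  f  h  l
''  0  1  2  3  4  5  6
 f  1  1  2  3  3  4  5
 n  2  2  2  3  4  4  5
 n  3  3  3  3  4  5  5
 a  4  4  4  4  4  5  6
 l  5  5  5  5  5  5  5
 b  6  6  6  6  6  6  6
 g  7  7  7  7  7  7  7
 a  8  8  8  8  8  8  8
 g  9  9  9  9  9  9  9

9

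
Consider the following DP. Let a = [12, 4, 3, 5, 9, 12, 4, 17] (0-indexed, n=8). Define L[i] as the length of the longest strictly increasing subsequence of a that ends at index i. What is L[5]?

   i    0    1    2    3    4    5    6    7
a[i]   12    4    3    5    9   12    4   17
L[i]    1    1    1    2    3    4    2    5

4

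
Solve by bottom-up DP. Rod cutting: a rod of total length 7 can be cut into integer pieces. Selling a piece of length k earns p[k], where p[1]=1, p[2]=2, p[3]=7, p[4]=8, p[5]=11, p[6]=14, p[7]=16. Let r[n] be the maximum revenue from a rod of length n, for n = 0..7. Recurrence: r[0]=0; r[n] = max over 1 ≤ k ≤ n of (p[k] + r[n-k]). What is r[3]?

   n    0    1    2    3    4    5    6    7
r[n]    0    1    2    7    8   11   14   16

7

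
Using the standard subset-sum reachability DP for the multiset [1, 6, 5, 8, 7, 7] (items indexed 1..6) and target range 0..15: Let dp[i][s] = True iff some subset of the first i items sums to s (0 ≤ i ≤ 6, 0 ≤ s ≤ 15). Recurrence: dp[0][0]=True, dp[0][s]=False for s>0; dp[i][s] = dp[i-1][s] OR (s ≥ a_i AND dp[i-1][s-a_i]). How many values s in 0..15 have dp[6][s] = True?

i\s   0   1   2   3   4   5   6   7   8   9  10  11  12  13  14  15
  0   T   F   F   F   F   F   F   F   F   F   F   F   F   F   F   F
  1   T   T   F   F   F   F   F   F   F   F   F   F   F   F   F   F
  2   T   T   F   F   F   F   T   T   F   F   F   F   F   F   F   F
  3   T   T   F   F   F   T   T   T   F   F   F   T   T   F   F   F
  4   T   T   F   F   F   T   T   T   T   T   F   T   T   T   T   T
  5   T   T   F   F   F   T   T   T   T   T   F   T   T   T   T   T
  6   T   T   F   F   F   T   T   T   T   T   F   T   T   T   T   T

12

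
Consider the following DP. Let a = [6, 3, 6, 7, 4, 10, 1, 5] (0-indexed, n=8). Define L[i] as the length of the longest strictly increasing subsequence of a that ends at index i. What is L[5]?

   i    0    1    2    3    4    5    6    7
a[i]    6    3    6    7    4   10    1    5
L[i]    1    1    2    3    2    4    1    3

4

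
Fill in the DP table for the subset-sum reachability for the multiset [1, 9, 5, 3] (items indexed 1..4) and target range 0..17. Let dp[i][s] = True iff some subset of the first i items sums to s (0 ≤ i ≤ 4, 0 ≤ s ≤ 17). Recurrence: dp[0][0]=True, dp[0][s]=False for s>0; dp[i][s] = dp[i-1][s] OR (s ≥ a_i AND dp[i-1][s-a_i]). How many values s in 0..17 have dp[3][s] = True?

i\s   0   1   2   3   4   5   6   7   8   9  10  11  12  13  14  15  16  17
  0   T   F   F   F   F   F   F   F   F   F   F   F   F   F   F   F   F   F
  1   T   T   F   F   F   F   F   F   F   F   F   F   F   F   F   F   F   F
  2   T   T   F   F   F   F   F   F   F   T   T   F   F   F   F   F   F   F
  3   T   T   F   F   F   T   T   F   F   T   T   F   F   F   T   T   F   F
  4   T   T   F   T   T   T   T   F   T   T   T   F   T   T   T   T   F   T

8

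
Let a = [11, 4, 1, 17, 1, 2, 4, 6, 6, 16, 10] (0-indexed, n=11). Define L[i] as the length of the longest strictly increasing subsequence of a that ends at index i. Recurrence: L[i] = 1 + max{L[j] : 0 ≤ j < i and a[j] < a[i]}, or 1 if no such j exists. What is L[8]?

   i    0    1    2    3    4    5    6    7    8    9   10
a[i]   11    4    1   17    1    2    4    6    6   16   10
L[i]    1    1    1    2    1    2    3    4    4    5    5

4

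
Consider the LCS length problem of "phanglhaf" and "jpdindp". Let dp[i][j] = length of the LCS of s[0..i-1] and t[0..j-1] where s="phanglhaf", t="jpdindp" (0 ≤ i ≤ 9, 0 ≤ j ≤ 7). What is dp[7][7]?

2

   ''  j  p  d  i  n  d  p
''  0  0  0  0  0  0  0  0
 p  0  0  1  1  1  1  1  1
 h  0  0  1  1  1  1  1  1
 a  0  0  1  1  1  1  1  1
 n  0  0  1  1  1  2  2  2
 g  0  0  1  1  1  2  2  2
 l  0  0  1  1  1  2  2  2
 h  0  0  1  1  1  2  2  2
 a  0  0  1  1  1  2  2  2
 f  0  0  1  1  1  2  2  2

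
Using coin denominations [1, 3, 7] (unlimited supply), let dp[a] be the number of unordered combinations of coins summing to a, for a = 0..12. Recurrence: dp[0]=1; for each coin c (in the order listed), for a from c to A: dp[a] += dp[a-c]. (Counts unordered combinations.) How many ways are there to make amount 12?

after  coin     0     1     2     3     4     5     6     7     8     9    10    11    12
          1     1     1     1     1     1     1     1     1     1     1     1     1     1
          3     1     1     1     2     2     2     3     3     3     4     4     4     5
          7     1     1     1     2     2     2     3     4     4     5     6     6     7

7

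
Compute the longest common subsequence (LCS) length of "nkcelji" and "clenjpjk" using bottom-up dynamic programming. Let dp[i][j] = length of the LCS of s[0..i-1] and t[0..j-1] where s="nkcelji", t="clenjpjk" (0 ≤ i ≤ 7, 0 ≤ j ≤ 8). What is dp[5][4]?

   ''  c  l  e  n  j  p  j  k
''  0  0  0  0  0  0  0  0  0
 n  0  0  0  0  1  1  1  1  1
 k  0  0  0  0  1  1  1  1  2
 c  0  1  1  1  1  1  1  1  2
 e  0  1  1  2  2  2  2  2  2
 l  0  1  2  2  2  2  2  2  2
 j  0  1  2  2  2  3  3  3  3
 i  0  1  2  2  2  3  3  3  3

2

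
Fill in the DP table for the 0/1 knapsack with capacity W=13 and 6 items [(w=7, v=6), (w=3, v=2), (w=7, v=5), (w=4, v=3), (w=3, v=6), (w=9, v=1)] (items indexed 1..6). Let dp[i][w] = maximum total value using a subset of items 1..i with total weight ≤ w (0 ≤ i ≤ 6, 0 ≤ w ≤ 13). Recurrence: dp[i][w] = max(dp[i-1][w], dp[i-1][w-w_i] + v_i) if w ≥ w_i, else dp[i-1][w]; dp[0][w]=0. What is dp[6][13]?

14

i\w   0   1   2   3   4   5   6   7   8   9  10  11  12  13
  0   0   0   0   0   0   0   0   0   0   0   0   0   0   0
  1   0   0   0   0   0   0   0   6   6   6   6   6   6   6
  2   0   0   0   2   2   2   2   6   6   6   8   8   8   8
  3   0   0   0   2   2   2   2   6   6   6   8   8   8   8
  4   0   0   0   2   3   3   3   6   6   6   8   9   9   9
  5   0   0   0   6   6   6   8   9   9   9  12  12  12  14
  6   0   0   0   6   6   6   8   9   9   9  12  12  12  14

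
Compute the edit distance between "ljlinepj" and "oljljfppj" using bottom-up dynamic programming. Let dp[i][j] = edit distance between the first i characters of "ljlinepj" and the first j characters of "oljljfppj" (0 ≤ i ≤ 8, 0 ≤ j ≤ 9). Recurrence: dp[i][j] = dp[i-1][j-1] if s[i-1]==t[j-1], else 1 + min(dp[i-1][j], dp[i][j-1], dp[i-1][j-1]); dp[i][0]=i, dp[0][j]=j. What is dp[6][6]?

4

   ''  o  l  j  l  j  f  p  p  j
''  0  1  2  3  4  5  6  7  8  9
 l  1  1  1  2  3  4  5  6  7  8
 j  2  2  2  1  2  3  4  5  6  7
 l  3  3  2  2  1  2  3  4  5  6
 i  4  4  3  3  2  2  3  4  5  6
 n  5  5  4  4  3  3  3  4  5  6
 e  6  6  5  5  4  4  4  4  5  6
 p  7  7  6  6  5  5  5  4  4  5
 j  8  8  7  6  6  5  6  5  5  4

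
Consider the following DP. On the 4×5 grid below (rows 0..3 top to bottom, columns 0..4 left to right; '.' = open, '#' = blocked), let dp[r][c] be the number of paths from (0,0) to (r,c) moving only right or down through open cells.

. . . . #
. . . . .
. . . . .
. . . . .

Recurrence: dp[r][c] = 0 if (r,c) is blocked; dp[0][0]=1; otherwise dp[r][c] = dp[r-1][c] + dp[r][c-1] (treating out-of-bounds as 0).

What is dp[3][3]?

20

r\c   0   1   2   3   4
  0   1   1   1   1   0
  1   1   2   3   4   4
  2   1   3   6  10  14
  3   1   4  10  20  34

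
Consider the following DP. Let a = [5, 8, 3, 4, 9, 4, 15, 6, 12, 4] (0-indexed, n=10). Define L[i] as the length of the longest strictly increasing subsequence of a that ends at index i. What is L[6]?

   i    0    1    2    3    4    5    6    7    8    9
a[i]    5    8    3    4    9    4   15    6   12    4
L[i]    1    2    1    2    3    2    4    3    4    2

4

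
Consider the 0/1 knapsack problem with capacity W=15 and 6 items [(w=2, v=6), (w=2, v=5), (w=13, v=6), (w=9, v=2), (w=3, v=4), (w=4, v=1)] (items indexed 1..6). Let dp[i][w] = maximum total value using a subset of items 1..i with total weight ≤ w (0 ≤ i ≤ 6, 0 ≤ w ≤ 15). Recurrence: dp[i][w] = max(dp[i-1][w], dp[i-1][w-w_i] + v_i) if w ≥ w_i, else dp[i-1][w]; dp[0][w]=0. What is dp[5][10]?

15

i\w   0   1   2   3   4   5   6   7   8   9  10  11  12  13  14  15
  0   0   0   0   0   0   0   0   0   0   0   0   0   0   0   0   0
  1   0   0   6   6   6   6   6   6   6   6   6   6   6   6   6   6
  2   0   0   6   6  11  11  11  11  11  11  11  11  11  11  11  11
  3   0   0   6   6  11  11  11  11  11  11  11  11  11  11  11  12
  4   0   0   6   6  11  11  11  11  11  11  11  11  11  13  13  13
  5   0   0   6   6  11  11  11  15  15  15  15  15  15  15  15  15
  6   0   0   6   6  11  11  11  15  15  15  15  16  16  16  16  16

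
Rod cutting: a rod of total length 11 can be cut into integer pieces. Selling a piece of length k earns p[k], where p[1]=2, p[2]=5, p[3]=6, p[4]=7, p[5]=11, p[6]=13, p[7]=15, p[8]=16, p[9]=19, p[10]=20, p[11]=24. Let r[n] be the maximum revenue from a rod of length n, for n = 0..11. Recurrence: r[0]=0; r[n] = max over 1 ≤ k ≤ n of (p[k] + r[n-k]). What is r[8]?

20

   n    0    1    2    3    4    5    6    7    8    9   10   11
r[n]    0    2    5    7   10   12   15   17   20   22   25   27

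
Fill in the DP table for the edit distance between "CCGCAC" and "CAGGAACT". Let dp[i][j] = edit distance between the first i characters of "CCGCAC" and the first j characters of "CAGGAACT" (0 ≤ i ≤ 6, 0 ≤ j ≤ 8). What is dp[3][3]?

   ''  C  A  G  G  A  A  C  T
''  0  1  2  3  4  5  6  7  8
 C  1  0  1  2  3  4  5  6  7
 C  2  1  1  2  3  4  5  5  6
 G  3  2  2  1  2  3  4  5  6
 C  4  3  3  2  2  3  4  4  5
 A  5  4  3  3  3  2  3  4  5
 C  6  5  4  4  4  3  3  3  4

1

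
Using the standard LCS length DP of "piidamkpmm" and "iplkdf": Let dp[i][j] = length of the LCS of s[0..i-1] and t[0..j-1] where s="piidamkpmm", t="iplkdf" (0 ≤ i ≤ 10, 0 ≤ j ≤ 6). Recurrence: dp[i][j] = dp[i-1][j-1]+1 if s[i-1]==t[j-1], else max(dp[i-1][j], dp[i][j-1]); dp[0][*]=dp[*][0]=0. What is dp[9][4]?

   ''  i  p  l  k  d  f
''  0  0  0  0  0  0  0
 p  0  0  1  1  1  1  1
 i  0  1  1  1  1  1  1
 i  0  1  1  1  1  1  1
 d  0  1  1  1  1  2  2
 a  0  1  1  1  1  2  2
 m  0  1  1  1  1  2  2
 k  0  1  1  1  2  2  2
 p  0  1  2  2  2  2  2
 m  0  1  2  2  2  2  2
 m  0  1  2  2  2  2  2

2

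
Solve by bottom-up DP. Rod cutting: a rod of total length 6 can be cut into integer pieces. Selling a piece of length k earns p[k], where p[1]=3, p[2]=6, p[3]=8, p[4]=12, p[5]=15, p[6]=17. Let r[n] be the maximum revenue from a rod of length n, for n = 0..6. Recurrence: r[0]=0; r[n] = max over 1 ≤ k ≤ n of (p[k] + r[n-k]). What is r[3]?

   n    0    1    2    3    4    5    6
r[n]    0    3    6    9   12   15   18

9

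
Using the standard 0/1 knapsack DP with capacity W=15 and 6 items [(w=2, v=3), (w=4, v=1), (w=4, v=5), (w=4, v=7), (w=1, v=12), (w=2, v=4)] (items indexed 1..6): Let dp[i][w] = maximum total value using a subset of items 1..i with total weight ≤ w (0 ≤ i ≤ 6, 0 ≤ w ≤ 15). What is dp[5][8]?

22

i\w   0   1   2   3   4   5   6   7   8   9  10  11  12  13  14  15
  0   0   0   0   0   0   0   0   0   0   0   0   0   0   0   0   0
  1   0   0   3   3   3   3   3   3   3   3   3   3   3   3   3   3
  2   0   0   3   3   3   3   4   4   4   4   4   4   4   4   4   4
  3   0   0   3   3   5   5   8   8   8   8   9   9   9   9   9   9
  4   0   0   3   3   7   7  10  10  12  12  15  15  15  15  16  16
  5   0  12  12  15  15  19  19  22  22  24  24  27  27  27  27  28
  6   0  12  12  16  16  19  19  23  23  26  26  28  28  31  31  31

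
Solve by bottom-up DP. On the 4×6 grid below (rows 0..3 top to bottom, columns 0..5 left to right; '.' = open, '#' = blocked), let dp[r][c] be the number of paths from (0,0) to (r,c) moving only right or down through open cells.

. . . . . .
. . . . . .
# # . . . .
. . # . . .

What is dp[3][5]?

r\c   0   1   2   3   4   5
  0   1   1   1   1   1   1
  1   1   2   3   4   5   6
  2   0   0   3   7  12  18
  3   0   0   0   7  19  37

37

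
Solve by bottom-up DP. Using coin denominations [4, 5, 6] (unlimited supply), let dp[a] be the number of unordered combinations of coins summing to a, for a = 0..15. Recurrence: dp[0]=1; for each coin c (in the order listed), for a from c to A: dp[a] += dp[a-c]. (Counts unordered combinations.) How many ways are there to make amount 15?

2

after  coin     0     1     2     3     4     5     6     7     8     9    10    11    12    13    14    15
          4     1     0     0     0     1     0     0     0     1     0     0     0     1     0     0     0
          5     1     0     0     0     1     1     0     0     1     1     1     0     1     1     1     1
          6     1     0     0     0     1     1     1     0     1     1     2     1     2     1     2     2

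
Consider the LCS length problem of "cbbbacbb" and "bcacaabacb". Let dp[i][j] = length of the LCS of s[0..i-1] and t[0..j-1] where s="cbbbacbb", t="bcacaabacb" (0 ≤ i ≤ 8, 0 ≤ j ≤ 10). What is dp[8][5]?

   ''  b  c  a  c  a  a  b  a  c  b
''  0  0  0  0  0  0  0  0  0  0  0
 c  0  0  1  1  1  1  1  1  1  1  1
 b  0  1  1  1  1  1  1  2  2  2  2
 b  0  1  1  1  1  1  1  2  2  2  3
 b  0  1  1  1  1  1  1  2  2  2  3
 a  0  1  1  2  2  2  2  2  3  3  3
 c  0  1  2  2  3  3  3  3  3  4  4
 b  0  1  2  2  3  3  3  4  4  4  5
 b  0  1  2  2  3  3  3  4  4  4  5

3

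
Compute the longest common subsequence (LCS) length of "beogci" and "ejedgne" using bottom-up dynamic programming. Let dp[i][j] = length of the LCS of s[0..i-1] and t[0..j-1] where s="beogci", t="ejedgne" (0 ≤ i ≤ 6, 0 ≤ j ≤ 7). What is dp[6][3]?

1

   ''  e  j  e  d  g  n  e
''  0  0  0  0  0  0  0  0
 b  0  0  0  0  0  0  0  0
 e  0  1  1  1  1  1  1  1
 o  0  1  1  1  1  1  1  1
 g  0  1  1  1  1  2  2  2
 c  0  1  1  1  1  2  2  2
 i  0  1  1  1  1  2  2  2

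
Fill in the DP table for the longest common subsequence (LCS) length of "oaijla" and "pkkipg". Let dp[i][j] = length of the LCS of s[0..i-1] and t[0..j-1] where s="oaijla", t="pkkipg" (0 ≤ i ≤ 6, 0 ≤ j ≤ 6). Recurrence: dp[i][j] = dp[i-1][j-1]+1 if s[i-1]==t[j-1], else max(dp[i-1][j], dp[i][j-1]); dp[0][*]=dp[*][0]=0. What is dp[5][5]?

   ''  p  k  k  i  p  g
''  0  0  0  0  0  0  0
 o  0  0  0  0  0  0  0
 a  0  0  0  0  0  0  0
 i  0  0  0  0  1  1  1
 j  0  0  0  0  1  1  1
 l  0  0  0  0  1  1  1
 a  0  0  0  0  1  1  1

1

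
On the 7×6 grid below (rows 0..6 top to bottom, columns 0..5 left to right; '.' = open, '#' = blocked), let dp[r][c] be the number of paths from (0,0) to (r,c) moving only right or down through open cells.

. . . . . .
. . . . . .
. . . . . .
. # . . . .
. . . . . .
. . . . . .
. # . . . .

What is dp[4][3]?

23

r\c   0   1   2   3   4   5
  0   1   1   1   1   1   1
  1   1   2   3   4   5   6
  2   1   3   6  10  15  21
  3   1   0   6  16  31  52
  4   1   1   7  23  54 106
  5   1   2   9  32  86 192
  6   1   0   9  41 127 319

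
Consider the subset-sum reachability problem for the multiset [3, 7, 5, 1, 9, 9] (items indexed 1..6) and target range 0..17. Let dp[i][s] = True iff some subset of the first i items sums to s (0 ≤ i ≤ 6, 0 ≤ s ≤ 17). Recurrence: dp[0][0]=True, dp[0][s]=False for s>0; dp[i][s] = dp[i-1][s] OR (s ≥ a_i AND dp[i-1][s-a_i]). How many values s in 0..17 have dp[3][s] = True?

i\s   0   1   2   3   4   5   6   7   8   9  10  11  12  13  14  15  16  17
  0   T   F   F   F   F   F   F   F   F   F   F   F   F   F   F   F   F   F
  1   T   F   F   T   F   F   F   F   F   F   F   F   F   F   F   F   F   F
  2   T   F   F   T   F   F   F   T   F   F   T   F   F   F   F   F   F   F
  3   T   F   F   T   F   T   F   T   T   F   T   F   T   F   F   T   F   F
  4   T   T   F   T   T   T   T   T   T   T   T   T   T   T   F   T   T   F
  5   T   T   F   T   T   T   T   T   T   T   T   T   T   T   T   T   T   T
  6   T   T   F   T   T   T   T   T   T   T   T   T   T   T   T   T   T   T

8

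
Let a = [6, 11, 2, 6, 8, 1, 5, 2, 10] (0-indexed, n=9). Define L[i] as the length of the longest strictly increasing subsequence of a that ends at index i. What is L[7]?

2

   i    0    1    2    3    4    5    6    7    8
a[i]    6   11    2    6    8    1    5    2   10
L[i]    1    2    1    2    3    1    2    2    4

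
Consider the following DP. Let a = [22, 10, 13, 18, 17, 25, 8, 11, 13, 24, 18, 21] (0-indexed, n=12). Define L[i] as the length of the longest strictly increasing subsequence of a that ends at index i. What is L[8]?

3

   i    0    1    2    3    4    5    6    7    8    9   10   11
a[i]   22   10   13   18   17   25    8   11   13   24   18   21
L[i]    1    1    2    3    3    4    1    2    3    4    4    5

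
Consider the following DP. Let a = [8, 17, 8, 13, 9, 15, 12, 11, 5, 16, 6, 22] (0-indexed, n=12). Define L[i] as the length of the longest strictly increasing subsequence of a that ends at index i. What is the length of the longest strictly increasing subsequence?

   i    0    1    2    3    4    5    6    7    8    9   10   11
a[i]    8   17    8   13    9   15   12   11    5   16    6   22
L[i]    1    2    1    2    2    3    3    3    1    4    2    5

5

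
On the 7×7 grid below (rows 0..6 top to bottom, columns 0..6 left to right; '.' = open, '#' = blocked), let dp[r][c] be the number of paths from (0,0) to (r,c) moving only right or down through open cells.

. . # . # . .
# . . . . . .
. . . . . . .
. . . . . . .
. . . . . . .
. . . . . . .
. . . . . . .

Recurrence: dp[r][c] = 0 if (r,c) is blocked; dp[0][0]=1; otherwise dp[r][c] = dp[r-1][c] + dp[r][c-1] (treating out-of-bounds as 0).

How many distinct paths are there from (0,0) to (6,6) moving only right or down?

r\c   0   1   2   3   4   5   6
  0   1   1   0   0   0   0   0
  1   0   1   1   1   1   1   1
  2   0   1   2   3   4   5   6
  3   0   1   3   6  10  15  21
  4   0   1   4  10  20  35  56
  5   0   1   5  15  35  70 126
  6   0   1   6  21  56 126 252

252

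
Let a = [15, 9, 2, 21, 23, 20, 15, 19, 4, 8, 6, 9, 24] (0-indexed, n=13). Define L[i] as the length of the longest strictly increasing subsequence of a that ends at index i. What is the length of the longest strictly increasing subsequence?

   i    0    1    2    3    4    5    6    7    8    9   10   11   12
a[i]   15    9    2   21   23   20   15   19    4    8    6    9   24
L[i]    1    1    1    2    3    2    2    3    2    3    3    4    5

5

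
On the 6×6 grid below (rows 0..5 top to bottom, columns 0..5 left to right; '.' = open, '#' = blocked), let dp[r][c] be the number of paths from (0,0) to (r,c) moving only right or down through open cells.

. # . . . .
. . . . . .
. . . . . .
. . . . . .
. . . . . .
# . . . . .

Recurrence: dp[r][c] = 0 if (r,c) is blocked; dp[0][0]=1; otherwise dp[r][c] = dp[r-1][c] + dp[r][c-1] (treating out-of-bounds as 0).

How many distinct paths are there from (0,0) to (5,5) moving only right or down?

125

r\c   0   1   2   3   4   5
  0   1   0   0   0   0   0
  1   1   1   1   1   1   1
  2   1   2   3   4   5   6
  3   1   3   6  10  15  21
  4   1   4  10  20  35  56
  5   0   4  14  34  69 125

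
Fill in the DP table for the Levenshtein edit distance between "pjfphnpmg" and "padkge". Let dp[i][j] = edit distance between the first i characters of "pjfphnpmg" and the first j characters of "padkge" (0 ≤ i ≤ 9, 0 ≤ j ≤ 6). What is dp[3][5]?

4

   ''  p  a  d  k  g  e
''  0  1  2  3  4  5  6
 p  1  0  1  2  3  4  5
 j  2  1  1  2  3  4  5
 f  3  2  2  2  3  4  5
 p  4  3  3  3  3  4  5
 h  5  4  4  4  4  4  5
 n  6  5  5  5  5  5  5
 p  7  6  6  6  6  6  6
 m  8  7  7  7  7  7  7
 g  9  8  8  8  8  7  8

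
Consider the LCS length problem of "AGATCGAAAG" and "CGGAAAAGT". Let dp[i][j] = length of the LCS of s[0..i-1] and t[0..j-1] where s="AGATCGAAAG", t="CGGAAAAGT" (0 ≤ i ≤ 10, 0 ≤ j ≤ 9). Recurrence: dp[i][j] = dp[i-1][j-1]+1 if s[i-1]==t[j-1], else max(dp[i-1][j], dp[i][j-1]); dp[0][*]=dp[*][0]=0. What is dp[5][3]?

   ''  C  G  G  A  A  A  A  G  T
''  0  0  0  0  0  0  0  0  0  0
 A  0  0  0  0  1  1  1  1  1  1
 G  0  0  1  1  1  1  1  1  2  2
 A  0  0  1  1  2  2  2  2  2  2
 T  0  0  1  1  2  2  2  2  2  3
 C  0  1  1  1  2  2  2  2  2  3
 G  0  1  2  2  2  2  2  2  3  3
 A  0  1  2  2  3  3  3  3  3  3
 A  0  1  2  2  3  4  4  4  4  4
 A  0  1  2  2  3  4  5  5  5  5
 G  0  1  2  3  3  4  5  5  6  6

1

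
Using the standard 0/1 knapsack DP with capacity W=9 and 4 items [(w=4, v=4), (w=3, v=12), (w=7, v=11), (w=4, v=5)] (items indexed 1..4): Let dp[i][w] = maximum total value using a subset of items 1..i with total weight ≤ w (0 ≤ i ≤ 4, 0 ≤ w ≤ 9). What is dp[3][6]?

i\w   0   1   2   3   4   5   6   7   8   9
  0   0   0   0   0   0   0   0   0   0   0
  1   0   0   0   0   4   4   4   4   4   4
  2   0   0   0  12  12  12  12  16  16  16
  3   0   0   0  12  12  12  12  16  16  16
  4   0   0   0  12  12  12  12  17  17  17

12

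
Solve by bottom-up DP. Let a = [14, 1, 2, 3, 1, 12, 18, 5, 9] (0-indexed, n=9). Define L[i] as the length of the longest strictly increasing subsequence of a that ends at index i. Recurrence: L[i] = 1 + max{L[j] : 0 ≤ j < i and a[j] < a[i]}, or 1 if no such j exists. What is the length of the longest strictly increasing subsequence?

5

   i    0    1    2    3    4    5    6    7    8
a[i]   14    1    2    3    1   12   18    5    9
L[i]    1    1    2    3    1    4    5    4    5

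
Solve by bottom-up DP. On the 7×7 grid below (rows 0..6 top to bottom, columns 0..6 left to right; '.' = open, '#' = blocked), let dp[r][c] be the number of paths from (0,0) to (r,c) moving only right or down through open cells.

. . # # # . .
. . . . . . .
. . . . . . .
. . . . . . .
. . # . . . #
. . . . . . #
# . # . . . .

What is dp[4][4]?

r\c   0   1   2   3   4   5   6
  0   1   1   0   0   0   0   0
  1   1   2   2   2   2   2   2
  2   1   3   5   7   9  11  13
  3   1   4   9  16  25  36  49
  4   1   5   0  16  41  77   0
  5   1   6   6  22  63 140   0
  6   0   6   0  22  85 225 225

41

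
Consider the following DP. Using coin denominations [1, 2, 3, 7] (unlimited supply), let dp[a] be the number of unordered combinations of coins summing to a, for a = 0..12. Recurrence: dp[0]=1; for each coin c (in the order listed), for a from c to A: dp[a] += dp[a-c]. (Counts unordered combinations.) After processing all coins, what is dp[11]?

after  coin     0     1     2     3     4     5     6     7     8     9    10    11    12
          1     1     1     1     1     1     1     1     1     1     1     1     1     1
          2     1     1     2     2     3     3     4     4     5     5     6     6     7
          3     1     1     2     3     4     5     7     8    10    12    14    16    19
          7     1     1     2     3     4     5     7     9    11    14    17    20    24

20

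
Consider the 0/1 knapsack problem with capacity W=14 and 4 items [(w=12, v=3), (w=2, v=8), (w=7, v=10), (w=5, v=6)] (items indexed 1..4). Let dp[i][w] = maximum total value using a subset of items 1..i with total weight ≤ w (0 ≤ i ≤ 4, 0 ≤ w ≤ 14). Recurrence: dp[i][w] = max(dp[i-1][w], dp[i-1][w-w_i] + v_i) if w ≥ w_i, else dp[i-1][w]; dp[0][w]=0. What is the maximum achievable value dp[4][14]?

i\w   0   1   2   3   4   5   6   7   8   9  10  11  12  13  14
  0   0   0   0   0   0   0   0   0   0   0   0   0   0   0   0
  1   0   0   0   0   0   0   0   0   0   0   0   0   3   3   3
  2   0   0   8   8   8   8   8   8   8   8   8   8   8   8  11
  3   0   0   8   8   8   8   8  10  10  18  18  18  18  18  18
  4   0   0   8   8   8   8   8  14  14  18  18  18  18  18  24

24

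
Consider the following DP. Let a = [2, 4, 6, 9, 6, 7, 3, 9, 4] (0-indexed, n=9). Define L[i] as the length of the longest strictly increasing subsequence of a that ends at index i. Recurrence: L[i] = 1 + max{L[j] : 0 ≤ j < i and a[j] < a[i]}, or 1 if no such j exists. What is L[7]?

   i    0    1    2    3    4    5    6    7    8
a[i]    2    4    6    9    6    7    3    9    4
L[i]    1    2    3    4    3    4    2    5    3

5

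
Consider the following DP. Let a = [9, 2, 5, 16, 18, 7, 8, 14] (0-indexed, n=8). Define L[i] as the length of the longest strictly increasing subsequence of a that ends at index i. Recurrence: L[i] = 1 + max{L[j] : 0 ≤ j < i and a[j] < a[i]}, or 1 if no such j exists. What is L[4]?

   i    0    1    2    3    4    5    6    7
a[i]    9    2    5   16   18    7    8   14
L[i]    1    1    2    3    4    3    4    5

4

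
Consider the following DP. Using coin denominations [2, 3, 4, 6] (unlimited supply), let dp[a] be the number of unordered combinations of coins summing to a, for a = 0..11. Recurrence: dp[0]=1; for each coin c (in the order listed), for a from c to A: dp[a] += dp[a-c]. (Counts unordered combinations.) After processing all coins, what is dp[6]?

4

after  coin     0     1     2     3     4     5     6     7     8     9    10    11
          2     1     0     1     0     1     0     1     0     1     0     1     0
          3     1     0     1     1     1     1     2     1     2     2     2     2
          4     1     0     1     1     2     1     3     2     4     3     5     4
          6     1     0     1     1     2     1     4     2     5     4     7     5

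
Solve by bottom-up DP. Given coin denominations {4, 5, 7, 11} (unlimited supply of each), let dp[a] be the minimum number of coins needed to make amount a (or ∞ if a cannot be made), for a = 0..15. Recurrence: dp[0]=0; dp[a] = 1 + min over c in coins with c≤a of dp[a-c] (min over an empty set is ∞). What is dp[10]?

 a  0  1  2  3  4  5  6  7  8  9 10 11 12 13 14 15
dp  0  -  -  -  1  1  -  1  2  2  2  1  2  3  2  2
(- denotes ∞ / unreachable)

2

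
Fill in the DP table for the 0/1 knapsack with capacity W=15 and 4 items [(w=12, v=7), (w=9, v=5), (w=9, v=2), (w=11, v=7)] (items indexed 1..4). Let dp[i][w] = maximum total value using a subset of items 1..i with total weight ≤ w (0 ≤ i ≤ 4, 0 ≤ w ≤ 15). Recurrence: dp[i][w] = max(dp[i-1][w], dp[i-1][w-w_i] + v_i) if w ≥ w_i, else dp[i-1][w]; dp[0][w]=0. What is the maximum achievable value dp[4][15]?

i\w   0   1   2   3   4   5   6   7   8   9  10  11  12  13  14  15
  0   0   0   0   0   0   0   0   0   0   0   0   0   0   0   0   0
  1   0   0   0   0   0   0   0   0   0   0   0   0   7   7   7   7
  2   0   0   0   0   0   0   0   0   0   5   5   5   7   7   7   7
  3   0   0   0   0   0   0   0   0   0   5   5   5   7   7   7   7
  4   0   0   0   0   0   0   0   0   0   5   5   7   7   7   7   7

7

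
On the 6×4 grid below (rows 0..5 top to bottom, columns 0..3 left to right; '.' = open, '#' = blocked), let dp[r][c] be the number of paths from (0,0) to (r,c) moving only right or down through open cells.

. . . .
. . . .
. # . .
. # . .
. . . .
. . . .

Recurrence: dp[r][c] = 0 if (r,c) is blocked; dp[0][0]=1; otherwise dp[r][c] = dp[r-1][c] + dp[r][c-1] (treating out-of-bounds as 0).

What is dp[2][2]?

r\c   0   1   2   3
  0   1   1   1   1
  1   1   2   3   4
  2   1   0   3   7
  3   1   0   3  10
  4   1   1   4  14
  5   1   2   6  20

3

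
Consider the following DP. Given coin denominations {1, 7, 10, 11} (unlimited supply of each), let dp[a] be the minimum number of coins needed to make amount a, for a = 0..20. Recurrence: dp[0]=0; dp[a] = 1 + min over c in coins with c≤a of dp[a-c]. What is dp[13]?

 a  0  1  2  3  4  5  6  7  8  9 10 11 12 13 14 15 16 17 18 19 20
dp  0  1  2  3  4  5  6  1  2  3  1  1  2  3  2  3  4  2  2  3  2

3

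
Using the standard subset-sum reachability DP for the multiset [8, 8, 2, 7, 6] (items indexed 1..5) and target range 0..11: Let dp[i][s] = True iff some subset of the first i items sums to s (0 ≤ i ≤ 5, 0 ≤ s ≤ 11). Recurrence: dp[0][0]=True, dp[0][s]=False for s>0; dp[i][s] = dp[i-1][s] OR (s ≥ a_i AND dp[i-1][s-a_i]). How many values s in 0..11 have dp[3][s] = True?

4

i\s   0   1   2   3   4   5   6   7   8   9  10  11
  0   T   F   F   F   F   F   F   F   F   F   F   F
  1   T   F   F   F   F   F   F   F   T   F   F   F
  2   T   F   F   F   F   F   F   F   T   F   F   F
  3   T   F   T   F   F   F   F   F   T   F   T   F
  4   T   F   T   F   F   F   F   T   T   T   T   F
  5   T   F   T   F   F   F   T   T   T   T   T   F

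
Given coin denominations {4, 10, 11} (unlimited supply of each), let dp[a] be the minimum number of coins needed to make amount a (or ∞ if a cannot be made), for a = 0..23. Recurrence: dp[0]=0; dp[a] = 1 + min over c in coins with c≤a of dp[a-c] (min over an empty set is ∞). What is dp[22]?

 a  0  1  2  3  4  5  6  7  8  9 10 11 12 13 14 15 16 17 18 19 20 21 22 23
dp  0  -  -  -  1  -  -  -  2  -  1  1  3  -  2  2  4  -  3  3  2  2  2  4
(- denotes ∞ / unreachable)

2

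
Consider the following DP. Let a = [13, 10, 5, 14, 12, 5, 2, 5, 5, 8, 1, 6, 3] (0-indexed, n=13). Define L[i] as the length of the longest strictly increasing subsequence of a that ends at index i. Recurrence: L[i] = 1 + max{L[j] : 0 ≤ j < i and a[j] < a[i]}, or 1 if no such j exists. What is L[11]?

3

   i    0    1    2    3    4    5    6    7    8    9   10   11   12
a[i]   13   10    5   14   12    5    2    5    5    8    1    6    3
L[i]    1    1    1    2    2    1    1    2    2    3    1    3    2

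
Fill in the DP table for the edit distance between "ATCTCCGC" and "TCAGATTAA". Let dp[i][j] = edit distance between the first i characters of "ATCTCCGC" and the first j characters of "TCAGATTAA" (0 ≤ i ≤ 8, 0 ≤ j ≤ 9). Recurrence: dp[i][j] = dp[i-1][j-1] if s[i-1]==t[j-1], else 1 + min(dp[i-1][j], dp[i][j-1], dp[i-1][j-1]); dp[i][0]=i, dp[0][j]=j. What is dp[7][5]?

   ''  T  C  A  G  A  T  T  A  A
''  0  1  2  3  4  5  6  7  8  9
 A  1  1  2  2  3  4  5  6  7  8
 T  2  1  2  3  3  4  4  5  6  7
 C  3  2  1  2  3  4  5  5  6  7
 T  4  3  2  2  3  4  4  5  6  7
 C  5  4  3  3  3  4  5  5  6  7
 C  6  5  4  4  4  4  5  6  6  7
 G  7  6  5  5  4  5  5  6  7  7
 C  8  7  6  6  5  5  6  6  7  8

5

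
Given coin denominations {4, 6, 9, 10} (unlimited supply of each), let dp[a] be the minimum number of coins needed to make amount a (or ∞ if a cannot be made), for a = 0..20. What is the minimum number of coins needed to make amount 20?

2

 a  0  1  2  3  4  5  6  7  8  9 10 11 12 13 14 15 16 17 18 19 20
dp  0  -  -  -  1  -  1  -  2  1  1  -  2  2  2  2  2  3  2  2  2
(- denotes ∞ / unreachable)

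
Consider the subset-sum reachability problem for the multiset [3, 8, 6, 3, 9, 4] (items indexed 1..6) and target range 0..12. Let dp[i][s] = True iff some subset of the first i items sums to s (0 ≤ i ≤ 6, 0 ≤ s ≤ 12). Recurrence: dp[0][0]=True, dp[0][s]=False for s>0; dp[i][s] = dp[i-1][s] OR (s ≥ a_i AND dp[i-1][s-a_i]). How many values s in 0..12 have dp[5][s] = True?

i\s   0   1   2   3   4   5   6   7   8   9  10  11  12
  0   T   F   F   F   F   F   F   F   F   F   F   F   F
  1   T   F   F   T   F   F   F   F   F   F   F   F   F
  2   T   F   F   T   F   F   F   F   T   F   F   T   F
  3   T   F   F   T   F   F   T   F   T   T   F   T   F
  4   T   F   F   T   F   F   T   F   T   T   F   T   T
  5   T   F   F   T   F   F   T   F   T   T   F   T   T
  6   T   F   F   T   T   F   T   T   T   T   T   T   T

7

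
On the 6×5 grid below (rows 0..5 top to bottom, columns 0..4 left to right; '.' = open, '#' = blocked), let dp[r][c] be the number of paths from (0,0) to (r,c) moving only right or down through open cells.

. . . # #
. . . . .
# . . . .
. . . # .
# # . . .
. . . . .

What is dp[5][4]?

r\c   0   1   2   3   4
  0   1   1   1   0   0
  1   1   2   3   3   3
  2   0   2   5   8  11
  3   0   2   7   0  11
  4   0   0   7   7  18
  5   0   0   7  14  32

32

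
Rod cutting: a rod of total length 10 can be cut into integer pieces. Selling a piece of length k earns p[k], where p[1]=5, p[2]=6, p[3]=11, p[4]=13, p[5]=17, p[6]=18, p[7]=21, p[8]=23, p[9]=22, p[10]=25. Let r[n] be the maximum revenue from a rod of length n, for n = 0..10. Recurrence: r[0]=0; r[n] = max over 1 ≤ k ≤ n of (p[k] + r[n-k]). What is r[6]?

   n    0    1    2    3    4    5    6    7    8    9   10
r[n]    0    5   10   15   20   25   30   35   40   45   50

30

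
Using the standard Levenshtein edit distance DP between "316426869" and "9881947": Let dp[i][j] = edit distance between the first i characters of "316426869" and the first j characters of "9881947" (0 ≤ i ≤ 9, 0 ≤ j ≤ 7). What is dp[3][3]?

3

   ''  9  8  8  1  9  4  7
''  0  1  2  3  4  5  6  7
 3  1  1  2  3  4  5  6  7
 1  2  2  2  3  3  4  5  6
 6  3  3  3  3  4  4  5  6
 4  4  4  4  4  4  5  4  5
 2  5  5  5  5  5  5  5  5
 6  6  6  6  6  6  6  6  6
 8  7  7  6  6  7  7  7  7
 6  8  8  7  7  7  8  8  8
 9  9  8  8  8  8  7  8  9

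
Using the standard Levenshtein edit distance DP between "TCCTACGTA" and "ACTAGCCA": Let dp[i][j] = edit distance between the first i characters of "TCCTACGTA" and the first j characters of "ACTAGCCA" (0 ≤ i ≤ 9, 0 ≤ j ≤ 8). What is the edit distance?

5

   ''  A  C  T  A  G  C  C  A
''  0  1  2  3  4  5  6  7  8
 T  1  1  2  2  3  4  5  6  7
 C  2  2  1  2  3  4  4  5  6
 C  3  3  2  2  3  4  4  4  5
 T  4  4  3  2  3  4  5  5  5
 A  5  4  4  3  2  3  4  5  5
 C  6  5  4  4  3  3  3  4  5
 G  7  6  5  5  4  3  4  4  5
 T  8  7  6  5  5  4  4  5  5
 A  9  8  7  6  5  5  5  5  5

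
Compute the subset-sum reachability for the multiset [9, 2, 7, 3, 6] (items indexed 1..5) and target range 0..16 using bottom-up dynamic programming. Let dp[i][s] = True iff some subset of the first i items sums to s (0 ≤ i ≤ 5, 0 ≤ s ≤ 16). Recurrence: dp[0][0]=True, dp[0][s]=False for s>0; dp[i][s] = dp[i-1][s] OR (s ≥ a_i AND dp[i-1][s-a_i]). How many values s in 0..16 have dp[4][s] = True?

i\s   0   1   2   3   4   5   6   7   8   9  10  11  12  13  14  15  16
  0   T   F   F   F   F   F   F   F   F   F   F   F   F   F   F   F   F
  1   T   F   F   F   F   F   F   F   F   T   F   F   F   F   F   F   F
  2   T   F   T   F   F   F   F   F   F   T   F   T   F   F   F   F   F
  3   T   F   T   F   F   F   F   T   F   T   F   T   F   F   F   F   T
  4   T   F   T   T   F   T   F   T   F   T   T   T   T   F   T   F   T
  5   T   F   T   T   F   T   T   T   T   T   T   T   T   T   T   T   T

11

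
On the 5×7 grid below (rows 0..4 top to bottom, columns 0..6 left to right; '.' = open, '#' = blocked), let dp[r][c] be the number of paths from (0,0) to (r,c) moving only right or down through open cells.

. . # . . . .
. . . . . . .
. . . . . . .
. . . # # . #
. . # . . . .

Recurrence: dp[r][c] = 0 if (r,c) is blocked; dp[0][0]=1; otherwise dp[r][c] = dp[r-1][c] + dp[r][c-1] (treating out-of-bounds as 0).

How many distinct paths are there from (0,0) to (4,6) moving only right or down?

r\c   0   1   2   3   4   5   6
  0   1   1   0   0   0   0   0
  1   1   2   2   2   2   2   2
  2   1   3   5   7   9  11  13
  3   1   4   9   0   0  11   0
  4   1   5   0   0   0  11  11

11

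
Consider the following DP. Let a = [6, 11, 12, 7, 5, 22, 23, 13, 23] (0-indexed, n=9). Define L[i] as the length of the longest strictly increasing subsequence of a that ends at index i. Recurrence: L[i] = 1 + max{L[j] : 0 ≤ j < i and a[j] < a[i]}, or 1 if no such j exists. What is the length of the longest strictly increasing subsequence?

5

   i    0    1    2    3    4    5    6    7    8
a[i]    6   11   12    7    5   22   23   13   23
L[i]    1    2    3    2    1    4    5    4    5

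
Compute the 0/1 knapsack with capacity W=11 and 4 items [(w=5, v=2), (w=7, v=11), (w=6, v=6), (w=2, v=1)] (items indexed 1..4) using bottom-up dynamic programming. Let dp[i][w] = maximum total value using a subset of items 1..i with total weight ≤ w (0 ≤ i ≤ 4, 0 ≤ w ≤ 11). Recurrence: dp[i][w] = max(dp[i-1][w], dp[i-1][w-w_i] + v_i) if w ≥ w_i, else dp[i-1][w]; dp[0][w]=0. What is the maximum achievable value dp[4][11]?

i\w   0   1   2   3   4   5   6   7   8   9  10  11
  0   0   0   0   0   0   0   0   0   0   0   0   0
  1   0   0   0   0   0   2   2   2   2   2   2   2
  2   0   0   0   0   0   2   2  11  11  11  11  11
  3   0   0   0   0   0   2   6  11  11  11  11  11
  4   0   0   1   1   1   2   6  11  11  12  12  12

12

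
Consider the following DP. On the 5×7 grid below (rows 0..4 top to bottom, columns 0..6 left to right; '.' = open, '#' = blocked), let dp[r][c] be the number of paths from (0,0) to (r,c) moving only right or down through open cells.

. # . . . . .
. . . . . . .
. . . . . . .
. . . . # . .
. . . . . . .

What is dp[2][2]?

3

r\c   0   1   2   3   4   5   6
  0   1   0   0   0   0   0   0
  1   1   1   1   1   1   1   1
  2   1   2   3   4   5   6   7
  3   1   3   6  10   0   6  13
  4   1   4  10  20  20  26  39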